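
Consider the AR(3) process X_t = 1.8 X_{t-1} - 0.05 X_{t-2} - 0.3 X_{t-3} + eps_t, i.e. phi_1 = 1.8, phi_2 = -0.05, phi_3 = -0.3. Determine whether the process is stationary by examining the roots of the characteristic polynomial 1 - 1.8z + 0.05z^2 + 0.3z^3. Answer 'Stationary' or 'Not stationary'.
\text{Not stationary}

The AR(p) characteristic polynomial is P(z) = 1 - 1.8z + 0.05z^2 + 0.3z^3.
Stationarity requires all roots to lie outside the unit circle, i.e. |z| > 1 for every root.
Degree 3: look for a simple real root z0 first, then factor out (1 - z/z0) and solve the remaining quadratic.
Testing z0 = 2: P(2) = 1 + (-1.8)(2) + (0.05)(2)^2 + (0.3)(2)^3
  = 1 + (-3.6) + (0.2) + (2.4) = 0.  So z_0 = 2 is a root, |z_0| = 2.
Divide out the factor (1 - 0.5 z) = (1 - z/z0) (since 1/z0 = 0.5):
  P(z) = (1 - 0.5 z)(1 + (-1.3) z + (-0.6) z^2)
  [check: z-coef -1.3 - (0.5) = -1.8; z^2-coef -0.6 - (0.5)(-1.3) = 0.05; z^3-coef -(0.5)(-0.6) = 0.3.]
Remaining roots from the quadratic factor 1 + (-1.3) z + (-0.6) z^2:
  Set 1 + (-1.3) z + (-0.6) z^2 = 0, i.e. a z^2 + b z + c = 0 with a = -0.6, b = -1.3, c = 1.
  Discriminant D = b^2 - 4ac = (-1.3)^2 - 4*(-0.6)*1 = 1.69 - (-2.4) = 4.09.
  D >= 0, so the roots are real: z = (-b +/- sqrt(D)) / (2a) = (1.3 +/- 2.022375) / (-1.2).
    z_1 = (1.3 + 2.022375) / (-1.2) = -2.7686,   |z_1| = 2.7686.
    z_2 = (1.3 - 2.022375) / (-1.2) = 0.602,   |z_2| = 0.602.
Moduli of all roots: 2.0000, 2.7686, 0.6020.
All moduli strictly greater than 1? No.
Verdict: Not stationary.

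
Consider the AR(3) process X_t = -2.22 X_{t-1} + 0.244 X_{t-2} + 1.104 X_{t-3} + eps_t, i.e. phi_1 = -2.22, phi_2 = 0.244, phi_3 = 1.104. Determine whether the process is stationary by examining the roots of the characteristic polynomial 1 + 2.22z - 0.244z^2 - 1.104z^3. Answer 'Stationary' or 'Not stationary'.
\text{Not stationary}

The AR(p) characteristic polynomial is P(z) = 1 + 2.22z - 0.244z^2 - 1.104z^3.
Stationarity requires all roots to lie outside the unit circle, i.e. |z| > 1 for every root.
Degree 3: look for a simple real root z0 first, then factor out (1 - z/z0) and solve the remaining quadratic.
Testing z0 = -1.25: P(-1.25) = 1 + (2.22)(-1.25) + (-0.244)(-1.25)^2 + (-1.104)(-1.25)^3
  = 1 + (-2.775) + (-0.38125) + (2.15625) = 0.  So z_0 = -1.25 is a root, |z_0| = 1.25.
Divide out the factor (1 + 0.8 z) = (1 - z/z0) (since 1/z0 = -0.8):
  P(z) = (1 + 0.8 z)(1 + (1.42) z + (-1.38) z^2)
  [check: z-coef 1.42 - (-0.8) = 2.22; z^2-coef -1.38 - (-0.8)(1.42) = -0.244; z^3-coef -(-0.8)(-1.38) = -1.104.]
Remaining roots from the quadratic factor 1 + (1.42) z + (-1.38) z^2:
  Set 1 + (1.42) z + (-1.38) z^2 = 0, i.e. a z^2 + b z + c = 0 with a = -1.38, b = 1.42, c = 1.
  Discriminant D = b^2 - 4ac = (1.42)^2 - 4*(-1.38)*1 = 2.0164 - (-5.52) = 7.5364.
  D >= 0, so the roots are real: z = (-b +/- sqrt(D)) / (2a) = (-1.42 +/- 2.74525) / (-2.76).
    z_1 = (-1.42 + 2.74525) / (-2.76) = -0.4802,   |z_1| = 0.4802.
    z_2 = (-1.42 - 2.74525) / (-2.76) = 1.5091,   |z_2| = 1.5091.
Moduli of all roots: 1.2500, 0.4802, 1.5091.
All moduli strictly greater than 1? No.
Verdict: Not stationary.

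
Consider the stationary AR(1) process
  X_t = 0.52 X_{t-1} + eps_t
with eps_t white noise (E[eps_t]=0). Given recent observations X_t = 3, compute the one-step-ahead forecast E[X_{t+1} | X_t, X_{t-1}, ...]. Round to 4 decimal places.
E[X_{t+1} \mid \mathcal F_t] = 1.5600

For an AR(p) model X_t = c + sum_i phi_i X_{t-i} + eps_t, the
one-step-ahead conditional mean is
  E[X_{t+1} | X_t, ...] = c + sum_i phi_i X_{t+1-i}.
Substitute known values:
  E[X_{t+1} | ...] = (0.52) * (3)
                   = 1.5600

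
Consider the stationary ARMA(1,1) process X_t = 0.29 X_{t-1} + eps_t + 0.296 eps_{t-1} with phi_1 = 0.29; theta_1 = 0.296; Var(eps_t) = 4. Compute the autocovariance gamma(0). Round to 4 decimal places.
\gamma(0) = 5.4997

Multiply the model equation by X_{t-k} and take expectations. With theta_0 = psi_0 = 1 and psi_j the MA(infinity) weights, this gives
  gamma(k) - sum_i phi_i gamma(k-i) = c_k,
  c_k = sigma^2 * sum_{j=k..q} theta_j psi_{j-k}   (c_k = 0 for k > q),
using gamma(-m) = gamma(m).
psi-weights needed (psi_j = theta_j + sum_i phi_i psi_{j-i}):
  psi_1 = theta_1 + phi_1 = 0.296 + (0.29) = 0.586
Right-hand sides:
  c_0 = sigma^2 (1 + theta_1 psi_1) = 4 * (1 + (0.296)(0.586)) = 4 * 1.173456 = 4.693824
  c_1 = sigma^2 theta_1 = 4 * (0.296) = 1.184
  c_2 = 0
Equations for k = 0 and k = 1 (AR order 1):
  gamma(0) = phi_1 gamma(1) + c_0
  gamma(1) = phi_1 gamma(0) + c_1
Substituting the second into the first: gamma(0) (1 - phi_1^2) = c_0 + phi_1 c_1, so
  gamma(0) = (c_0 + phi_1 c_1) / (1 - phi_1^2) = (4.693824 + (0.29)(1.184)) / (1 - (0.29)^2) = 5.037184 / 0.9159 = 5.49971.
Therefore gamma(0) = 5.4997 (to 4 decimal places).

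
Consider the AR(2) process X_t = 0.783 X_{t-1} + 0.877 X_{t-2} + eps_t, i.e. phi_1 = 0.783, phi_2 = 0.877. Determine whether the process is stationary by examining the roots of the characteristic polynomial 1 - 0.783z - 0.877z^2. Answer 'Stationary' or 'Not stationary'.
\text{Not stationary}

The AR(p) characteristic polynomial is P(z) = 1 - 0.783z - 0.877z^2.
Stationarity requires all roots to lie outside the unit circle, i.e. |z| > 1 for every root.
Set 1 + (-0.783) z + (-0.877) z^2 = 0, i.e. a z^2 + b z + c = 0 with a = -0.877, b = -0.783, c = 1.
Discriminant D = b^2 - 4ac = (-0.783)^2 - 4*(-0.877)*1 = 0.613089 - (-3.508) = 4.121089.
D >= 0, so the roots are real: z = (-b +/- sqrt(D)) / (2a) = (0.783 +/- 2.030047) / (-1.754).
  z_1 = (0.783 + 2.030047) / (-1.754) = -1.6038,   |z_1| = 1.6038.
  z_2 = (0.783 - 2.030047) / (-1.754) = 0.711,   |z_2| = 0.711.
Moduli of all roots: 1.6038, 0.7110.
All moduli strictly greater than 1? No.
Verdict: Not stationary.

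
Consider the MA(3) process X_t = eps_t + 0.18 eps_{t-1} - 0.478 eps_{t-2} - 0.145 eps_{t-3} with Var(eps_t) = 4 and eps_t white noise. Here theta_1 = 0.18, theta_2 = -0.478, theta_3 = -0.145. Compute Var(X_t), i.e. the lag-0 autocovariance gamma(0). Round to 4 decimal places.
\gamma(0) = 5.1276

For an MA(q) process X_t = eps_t + sum_i theta_i eps_{t-i} with
Var(eps_t) = sigma^2, the variance is
  gamma(0) = sigma^2 * (1 + sum_i theta_i^2).
  sum_i theta_i^2 = (0.18)^2 + (-0.478)^2 + (-0.145)^2 = 0.0324 + 0.228484 + 0.021025 = 0.281909.
  gamma(0) = 4 * (1 + 0.281909) = 4 * 1.281909 = 5.127636, which rounds to 5.1276.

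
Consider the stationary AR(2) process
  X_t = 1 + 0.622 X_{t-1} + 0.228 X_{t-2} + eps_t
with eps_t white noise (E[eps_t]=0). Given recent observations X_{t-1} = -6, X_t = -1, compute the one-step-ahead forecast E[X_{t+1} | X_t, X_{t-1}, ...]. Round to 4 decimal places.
E[X_{t+1} \mid \mathcal F_t] = -0.9900

For an AR(p) model X_t = c + sum_i phi_i X_{t-i} + eps_t, the
one-step-ahead conditional mean is
  E[X_{t+1} | X_t, ...] = c + sum_i phi_i X_{t+1-i}.
Substitute known values:
  E[X_{t+1} | ...] = 1 + (0.622) * (-1) + (0.228) * (-6)
                   = -0.9900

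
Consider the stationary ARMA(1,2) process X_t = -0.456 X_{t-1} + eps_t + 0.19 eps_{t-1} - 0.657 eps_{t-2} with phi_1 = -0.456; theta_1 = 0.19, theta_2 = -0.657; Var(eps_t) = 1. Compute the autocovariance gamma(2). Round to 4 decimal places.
\gamma(2) = -0.5253

Multiply the model equation by X_{t-k} and take expectations. With theta_0 = psi_0 = 1 and psi_j the MA(infinity) weights, this gives
  gamma(k) - sum_i phi_i gamma(k-i) = c_k,
  c_k = sigma^2 * sum_{j=k..q} theta_j psi_{j-k}   (c_k = 0 for k > q),
using gamma(-m) = gamma(m).
psi-weights needed (psi_j = theta_j + sum_i phi_i psi_{j-i}):
  psi_1 = theta_1 + phi_1 = 0.19 + (-0.456) = -0.266
  psi_2 = theta_2 + phi_1 psi_1 = -0.657 + (-0.456)(-0.266) = -0.535704
Right-hand sides:
  c_0 = sigma^2 (1 + theta_1 psi_1 + theta_2 psi_2) = 1 * (1 + (0.19)(-0.266) + (-0.657)(-0.535704)) = 1 * 1.301418 = 1.301418
  c_1 = sigma^2 (theta_1 + theta_2 psi_1) = 1 * (0.19 + (-0.657)(-0.266)) = 0.364762
  c_2 = sigma^2 theta_2 = 1 * (-0.657) = -0.657
Equations for k = 0 and k = 1 (AR order 1):
  gamma(0) = phi_1 gamma(1) + c_0
  gamma(1) = phi_1 gamma(0) + c_1
Substituting the second into the first: gamma(0) (1 - phi_1^2) = c_0 + phi_1 c_1, so
  gamma(0) = (c_0 + phi_1 c_1) / (1 - phi_1^2) = (1.301418 + (-0.456)(0.364762)) / (1 - (-0.456)^2) = 1.135086 / 0.792064 = 1.433074.
  gamma(1) = phi_1 gamma(0) + c_1 = (-0.456)(1.433074) + (0.364762) = -0.28872.
For k = 2: gamma(2) = phi_1 gamma(1) + c_2
  = (-0.456)(-0.28872) + (-0.657) = -0.525344.
Therefore gamma(2) = -0.5253 (to 4 decimal places).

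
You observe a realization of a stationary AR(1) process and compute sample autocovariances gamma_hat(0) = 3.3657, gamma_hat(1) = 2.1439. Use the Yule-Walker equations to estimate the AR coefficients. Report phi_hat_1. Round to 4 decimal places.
\hat\phi_{1} = 0.6370

The Yule-Walker equations for an AR(p) process read, in matrix form,
  Gamma_p phi = r_p,   with   (Gamma_p)_{ij} = gamma(|i - j|),
                       (r_p)_i = gamma(i),   i,j = 1..p.
Substitute the sample gammas (Toeplitz matrix and right-hand side of size 1):
  Gamma_p = [[3.3657]]
  r_p     = [2.1439]
With p = 1 this is the single equation gamma(0) phi_1 = gamma(1):
  phi_hat_1 = gamma(1) / gamma(0) = 2.1439 / 3.3657 = 0.6370.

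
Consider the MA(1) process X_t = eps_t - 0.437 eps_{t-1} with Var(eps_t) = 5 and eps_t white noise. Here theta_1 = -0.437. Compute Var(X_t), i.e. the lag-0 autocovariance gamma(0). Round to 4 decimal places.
\gamma(0) = 5.9548

For an MA(q) process X_t = eps_t + sum_i theta_i eps_{t-i} with
Var(eps_t) = sigma^2, the variance is
  gamma(0) = sigma^2 * (1 + sum_i theta_i^2).
  sum_i theta_i^2 = (-0.437)^2 = 0.190969.
  gamma(0) = 5 * (1 + 0.190969) = 5 * 1.190969 = 5.954845, which rounds to 5.9548.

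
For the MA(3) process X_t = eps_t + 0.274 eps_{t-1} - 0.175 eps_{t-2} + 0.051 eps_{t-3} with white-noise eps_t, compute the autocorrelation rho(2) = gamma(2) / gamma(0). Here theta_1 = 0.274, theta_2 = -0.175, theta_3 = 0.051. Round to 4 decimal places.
\rho(2) = -0.1453

For an MA(q) process with theta_0 = 1, the autocovariance is
  gamma(k) = sigma^2 * sum_{i=0..q-k} theta_i * theta_{i+k},
and rho(k) = gamma(k) / gamma(0). Sigma^2 cancels.
  numerator   = (1)*(-0.175) + (0.274)*(0.051) = -0.161026.
  denominator = (1)^2 + (0.274)^2 + (-0.175)^2 + (0.051)^2 = 1.108302.
  rho(2) = -0.161026 / 1.108302 = -0.1453.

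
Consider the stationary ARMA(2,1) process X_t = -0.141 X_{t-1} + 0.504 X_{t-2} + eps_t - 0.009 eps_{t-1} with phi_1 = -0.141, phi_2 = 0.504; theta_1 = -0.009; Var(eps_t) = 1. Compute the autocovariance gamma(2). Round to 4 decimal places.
\gamma(2) = 0.8002

Multiply the model equation by X_{t-k} and take expectations. With theta_0 = psi_0 = 1 and psi_j the MA(infinity) weights, this gives
  gamma(k) - sum_i phi_i gamma(k-i) = c_k,
  c_k = sigma^2 * sum_{j=k..q} theta_j psi_{j-k}   (c_k = 0 for k > q),
using gamma(-m) = gamma(m).
psi-weights needed (psi_j = theta_j + sum_i phi_i psi_{j-i}):
  psi_1 = theta_1 + phi_1 = -0.009 + (-0.141) = -0.15
Right-hand sides:
  c_0 = sigma^2 (1 + theta_1 psi_1) = 1 * (1 + (-0.009)(-0.15)) = 1 * 1.00135 = 1.00135
  c_1 = sigma^2 theta_1 = 1 * (-0.009) = -0.009
  c_2 = 0
Equations for k = 0, 1, 2 (AR order 2, c_2 = 0):
  (E0) gamma(0) = phi_1 gamma(1) + phi_2 gamma(2) + c_0
  (E1) gamma(1) = phi_1 gamma(0) + phi_2 gamma(1) + c_1
  (E2) gamma(2) = phi_1 gamma(1) + phi_2 gamma(0)
From (E1): gamma(1) = A gamma(0) + B with
  A = phi_1 / (1 - phi_2) = -0.141 / 0.496 = -0.284274,   B = c_1 / (1 - phi_2) = -0.009 / 0.496 = -0.018145.
Insert (E2) into (E0): gamma(0) (1 - phi_2^2) = phi_1 (1 + phi_2) gamma(1) + c_0.
  phi_1 (1 + phi_2) = (-0.141)(1.504) = -0.212064,   1 - phi_2^2 = 0.745984.
Replace gamma(1) by A gamma(0) + B and collect gamma(0):
  gamma(0) [0.745984 - (-0.212064)(-0.284274)] = (-0.212064)(-0.018145) + 1.00135
  gamma(0) * 0.6857 = 1.005198
  gamma(0) = 1.005198 / 0.6857 = 1.465945.
  gamma(1) = A gamma(0) + B = (-0.284274)(1.465945) + (-0.018145) = -0.434875.
  gamma(2) = phi_1 gamma(1) + phi_2 gamma(0) = (-0.141)(-0.434875) + (0.504)(1.465945) = 0.800154.
Therefore gamma(2) = 0.8002 (to 4 decimal places).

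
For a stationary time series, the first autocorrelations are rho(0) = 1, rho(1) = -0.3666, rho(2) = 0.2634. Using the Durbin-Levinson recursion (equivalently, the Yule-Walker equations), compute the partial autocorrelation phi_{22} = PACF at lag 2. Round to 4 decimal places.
\phi_{22} = 0.1490

The PACF at lag k is phi_{kk}, the last component of the solution
to the Yule-Walker system G_k phi = r_k where
  (G_k)_{ij} = rho(|i - j|), (r_k)_i = rho(i), i,j = 1..k.
Equivalently, Durbin-Levinson gives phi_{kk} iteratively:
  phi_{11} = rho(1)
  phi_{kk} = [rho(k) - sum_{j=1..k-1} phi_{k-1,j} rho(k-j)]
            / [1 - sum_{j=1..k-1} phi_{k-1,j} rho(j)],
  phi_{k,j} = phi_{k-1,j} - phi_{kk} phi_{k-1,k-j},  j = 1..k-1.
Step k = 1:
  phi_11 = rho(1) = -0.3666.
Step k = 2:
  phi_22 = [rho(2) - phi_11 rho(1)] / [1 - phi_11 rho(1)] = [0.2634 - (-0.3666)(-0.3666)] / [1 - (-0.3666)(-0.3666)]
         = 0.12900444 / 0.86560444 = 0.149.
Therefore phi_{22} = 0.1490.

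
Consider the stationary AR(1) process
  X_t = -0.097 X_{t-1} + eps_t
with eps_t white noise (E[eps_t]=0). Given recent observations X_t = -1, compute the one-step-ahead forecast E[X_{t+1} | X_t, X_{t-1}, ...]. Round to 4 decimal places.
E[X_{t+1} \mid \mathcal F_t] = 0.0970

For an AR(p) model X_t = c + sum_i phi_i X_{t-i} + eps_t, the
one-step-ahead conditional mean is
  E[X_{t+1} | X_t, ...] = c + sum_i phi_i X_{t+1-i}.
Substitute known values:
  E[X_{t+1} | ...] = (-0.097) * (-1)
                   = 0.0970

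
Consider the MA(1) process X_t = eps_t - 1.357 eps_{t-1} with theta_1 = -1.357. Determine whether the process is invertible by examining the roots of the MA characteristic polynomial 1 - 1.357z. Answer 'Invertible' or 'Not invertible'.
\text{Not invertible}

The MA(q) characteristic polynomial is P(z) = 1 - 1.357z.
Invertibility requires all roots to lie outside the unit circle, i.e. |z| > 1 for every root.
This is linear in z: 1 + (-1.357) z = 0  =>  z = -1/(-1.357) = 0.73692,  |z| = 0.73692.
Moduli of all roots: 0.7369.
All moduli strictly greater than 1? No.
Verdict: Not invertible.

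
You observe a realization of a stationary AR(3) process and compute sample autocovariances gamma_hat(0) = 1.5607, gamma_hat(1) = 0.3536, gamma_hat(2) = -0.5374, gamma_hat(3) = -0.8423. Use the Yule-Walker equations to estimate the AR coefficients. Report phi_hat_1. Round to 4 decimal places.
\hat\phi_{1} = 0.1430

The Yule-Walker equations for an AR(p) process read, in matrix form,
  Gamma_p phi = r_p,   with   (Gamma_p)_{ij} = gamma(|i - j|),
                       (r_p)_i = gamma(i),   i,j = 1..p.
Substitute the sample gammas (Toeplitz matrix and right-hand side of size 3):
  Gamma_p = [[1.5607, 0.3536, -0.5374], [0.3536, 1.5607, 0.3536], [-0.5374, 0.3536, 1.5607]]
  r_p     = [0.3536, -0.5374, -0.8423]
Written out (R1..R3):
  (R1) 1.5607 phi_1 + 0.3536 phi_2 - 0.5374 phi_3 = 0.3536
  (R2) 0.3536 phi_1 + 1.5607 phi_2 + 0.3536 phi_3 = -0.5374
  (R3) -0.5374 phi_1 + 0.3536 phi_2 + 1.5607 phi_3 = -0.8423
Gaussian elimination:
  R2 <- R2 - (0.3536/1.5607) R1 = R2 - (0.226565) R1:  1.480587 phi_2 + 0.475356 phi_3 = -0.617513
  R3 <- R3 - (-0.5374/1.5607) R1 = R3 - (-0.344333) R1:  0.475356 phi_2 + 1.375656 phi_3 = -0.720544
  R3 <- R3 - (0.475356/1.480587) R2 = R3 - (0.321059) R2:  1.223038 phi_3 = -0.522286
Back-substitution:
  phi_hat_3 = -0.522286 / 1.223038 = -0.427039
  phi_hat_2 = (-0.617513 - (0.475356)(-0.427039)) / 1.480587 = -0.279968
  phi_hat_1 = (0.3536 - (0.3536)(-0.279968) - (-0.5374)(-0.427039)) / 1.5607 = 0.142952
So phi_hat = [0.1430, -0.2800, -0.4270].
Therefore phi_hat_1 = 0.1430.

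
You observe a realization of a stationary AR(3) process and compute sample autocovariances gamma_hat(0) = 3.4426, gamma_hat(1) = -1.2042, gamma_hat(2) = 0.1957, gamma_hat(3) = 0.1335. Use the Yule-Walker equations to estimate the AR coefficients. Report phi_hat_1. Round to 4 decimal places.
\hat\phi_{1} = -0.3730

The Yule-Walker equations for an AR(p) process read, in matrix form,
  Gamma_p phi = r_p,   with   (Gamma_p)_{ij} = gamma(|i - j|),
                       (r_p)_i = gamma(i),   i,j = 1..p.
Substitute the sample gammas (Toeplitz matrix and right-hand side of size 3):
  Gamma_p = [[3.4426, -1.2042, 0.1957], [-1.2042, 3.4426, -1.2042], [0.1957, -1.2042, 3.4426]]
  r_p     = [-1.2042, 0.1957, 0.1335]
Written out (R1..R3):
  (R1) 3.4426 phi_1 - 1.2042 phi_2 + 0.1957 phi_3 = -1.2042
  (R2) -1.2042 phi_1 + 3.4426 phi_2 - 1.2042 phi_3 = 0.1957
  (R3) 0.1957 phi_1 - 1.2042 phi_2 + 3.4426 phi_3 = 0.1335
Gaussian elimination:
  R2 <- R2 - (-1.2042/3.4426) R1 = R2 - (-0.349794) R1:  3.021378 phi_2 - 1.135745 phi_3 = -0.225522
  R3 <- R3 - (0.1957/3.4426) R1 = R3 - (0.056847) R1:  -1.135745 phi_2 + 3.431475 phi_3 = 0.201955
  R3 <- R3 - (-1.135745/3.021378) R2 = R3 - (-0.375903) R2:  3.004545 phi_3 = 0.11718
Back-substitution:
  phi_hat_3 = 0.11718 / 3.004545 = 0.039001
  phi_hat_2 = (-0.225522 - (-1.135745)(0.039001)) / 3.021378 = -0.059981
  phi_hat_1 = (-1.2042 - (-1.2042)(-0.059981) - (0.1957)(0.039001)) / 3.4426 = -0.372992
So phi_hat = [-0.3730, -0.0600, 0.0390].
Therefore phi_hat_1 = -0.3730.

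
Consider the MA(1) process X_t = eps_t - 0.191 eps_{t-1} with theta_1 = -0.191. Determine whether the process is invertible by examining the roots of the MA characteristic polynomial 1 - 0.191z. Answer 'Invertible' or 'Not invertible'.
\text{Invertible}

The MA(q) characteristic polynomial is P(z) = 1 - 0.191z.
Invertibility requires all roots to lie outside the unit circle, i.e. |z| > 1 for every root.
This is linear in z: 1 + (-0.191) z = 0  =>  z = -1/(-0.191) = 5.235602,  |z| = 5.235602.
Moduli of all roots: 5.2356.
All moduli strictly greater than 1? Yes.
Verdict: Invertible.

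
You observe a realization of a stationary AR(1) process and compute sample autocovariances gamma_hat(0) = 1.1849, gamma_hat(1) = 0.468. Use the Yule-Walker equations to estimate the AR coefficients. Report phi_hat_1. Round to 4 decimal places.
\hat\phi_{1} = 0.3950

The Yule-Walker equations for an AR(p) process read, in matrix form,
  Gamma_p phi = r_p,   with   (Gamma_p)_{ij} = gamma(|i - j|),
                       (r_p)_i = gamma(i),   i,j = 1..p.
Substitute the sample gammas (Toeplitz matrix and right-hand side of size 1):
  Gamma_p = [[1.1849]]
  r_p     = [0.468]
With p = 1 this is the single equation gamma(0) phi_1 = gamma(1):
  phi_hat_1 = gamma(1) / gamma(0) = 0.468 / 1.1849 = 0.3950.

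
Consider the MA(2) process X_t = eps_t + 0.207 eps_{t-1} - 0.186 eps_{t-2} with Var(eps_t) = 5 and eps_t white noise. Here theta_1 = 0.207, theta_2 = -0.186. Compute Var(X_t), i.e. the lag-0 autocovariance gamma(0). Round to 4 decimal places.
\gamma(0) = 5.3872

For an MA(q) process X_t = eps_t + sum_i theta_i eps_{t-i} with
Var(eps_t) = sigma^2, the variance is
  gamma(0) = sigma^2 * (1 + sum_i theta_i^2).
  sum_i theta_i^2 = (0.207)^2 + (-0.186)^2 = 0.042849 + 0.034596 = 0.077445.
  gamma(0) = 5 * (1 + 0.077445) = 5 * 1.077445 = 5.387225, which rounds to 5.3872.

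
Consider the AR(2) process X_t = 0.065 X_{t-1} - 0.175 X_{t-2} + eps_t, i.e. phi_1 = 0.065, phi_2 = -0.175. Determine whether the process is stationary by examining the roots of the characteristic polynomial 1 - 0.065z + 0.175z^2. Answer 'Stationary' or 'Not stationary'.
\text{Stationary}

The AR(p) characteristic polynomial is P(z) = 1 - 0.065z + 0.175z^2.
Stationarity requires all roots to lie outside the unit circle, i.e. |z| > 1 for every root.
Set 1 + (-0.065) z + (0.175) z^2 = 0, i.e. a z^2 + b z + c = 0 with a = 0.175, b = -0.065, c = 1.
Discriminant D = b^2 - 4ac = (-0.065)^2 - 4*(0.175)*1 = 0.004225 - (0.7) = -0.695775.
D < 0, so the roots are the complex-conjugate pair z = (-b +/- i sqrt(-D)) / (2a) = 0.1857 +/- 2.3832i.
For a conjugate pair |z|^2 = z * conj(z) = (product of roots) = c/a = 1/(0.175) = 5.714286, so |z| = sqrt(5.714286) = 2.3905 for both roots.
Moduli of all roots: 2.3905, 2.3905.
All moduli strictly greater than 1? Yes.
Verdict: Stationary.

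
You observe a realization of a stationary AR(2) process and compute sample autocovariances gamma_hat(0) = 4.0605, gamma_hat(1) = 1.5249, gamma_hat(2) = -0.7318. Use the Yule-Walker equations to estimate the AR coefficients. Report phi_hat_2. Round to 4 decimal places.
\hat\phi_{2} = -0.3740

The Yule-Walker equations for an AR(p) process read, in matrix form,
  Gamma_p phi = r_p,   with   (Gamma_p)_{ij} = gamma(|i - j|),
                       (r_p)_i = gamma(i),   i,j = 1..p.
Substitute the sample gammas (Toeplitz matrix and right-hand side of size 2):
  Gamma_p = [[4.0605, 1.5249], [1.5249, 4.0605]]
  r_p     = [1.5249, -0.7318]
Written out:
  4.0605 phi_1 + 1.5249 phi_2 = 1.5249
  1.5249 phi_1 + 4.0605 phi_2 = -0.7318
Solve by Cramer's rule:
  det = gamma(0)^2 - gamma(1)^2 = (4.0605)^2 - (1.5249)^2 = 16.48766025 - 2.32532001 = 14.16234024
  phi_hat_1 = [gamma(1) gamma(0) - gamma(1) gamma(2)] / det = [(1.5249)(4.0605) - (1.5249)(-0.7318)] / 14.16234024 = 7.30777827 / 14.16234024 = 0.516
  phi_hat_2 = [gamma(0) gamma(2) - gamma(1)^2] / det = [(4.0605)(-0.7318) - (1.5249)^2] / 14.16234024 = -5.29679391 / 14.16234024 = -0.374
So phi_hat = [0.5160, -0.3740].
Therefore phi_hat_2 = -0.3740.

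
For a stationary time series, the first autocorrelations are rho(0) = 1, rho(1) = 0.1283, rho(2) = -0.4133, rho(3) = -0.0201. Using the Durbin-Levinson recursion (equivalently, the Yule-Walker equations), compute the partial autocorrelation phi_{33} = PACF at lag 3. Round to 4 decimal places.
\phi_{33} = 0.1409

The PACF at lag k is phi_{kk}, the last component of the solution
to the Yule-Walker system G_k phi = r_k where
  (G_k)_{ij} = rho(|i - j|), (r_k)_i = rho(i), i,j = 1..k.
Equivalently, Durbin-Levinson gives phi_{kk} iteratively:
  phi_{11} = rho(1)
  phi_{kk} = [rho(k) - sum_{j=1..k-1} phi_{k-1,j} rho(k-j)]
            / [1 - sum_{j=1..k-1} phi_{k-1,j} rho(j)],
  phi_{k,j} = phi_{k-1,j} - phi_{kk} phi_{k-1,k-j},  j = 1..k-1.
Step k = 1:
  phi_11 = rho(1) = 0.1283.
Step k = 2:
  phi_22 = [rho(2) - phi_11 rho(1)] / [1 - phi_11 rho(1)] = [-0.4133 - (0.1283)(0.1283)] / [1 - (0.1283)(0.1283)]
         = -0.42976089 / 0.98353911 = -0.436954.
  Update: phi_21 = phi_11 - phi_22 phi_11 = 0.1283 - (-0.436954)(0.1283) = 0.184361.
Step k = 3:
  phi_33 = [rho(3) - phi_21 rho(2) - phi_22 rho(1)] / [1 - phi_21 rho(1) - phi_22 rho(2)]
    numerator   = -0.0201 - (0.184361)(-0.4133) - (-0.436954)(0.1283) = 0.1121576
    denominator = 1 - (0.184361)(0.1283) - (-0.436954)(-0.4133) = 0.79575357
  phi_33 = 0.1121576 / 0.79575357 = 0.1409.
Therefore phi_{33} = 0.1409.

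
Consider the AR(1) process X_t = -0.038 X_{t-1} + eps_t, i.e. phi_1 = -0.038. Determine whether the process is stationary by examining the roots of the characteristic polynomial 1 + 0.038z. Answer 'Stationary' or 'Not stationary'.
\text{Stationary}

The AR(p) characteristic polynomial is P(z) = 1 + 0.038z.
Stationarity requires all roots to lie outside the unit circle, i.e. |z| > 1 for every root.
This is linear in z: 1 + (0.038) z = 0  =>  z = -1/(0.038) = -26.315789,  |z| = 26.315789.
Moduli of all roots: 26.3158.
All moduli strictly greater than 1? Yes.
Verdict: Stationary.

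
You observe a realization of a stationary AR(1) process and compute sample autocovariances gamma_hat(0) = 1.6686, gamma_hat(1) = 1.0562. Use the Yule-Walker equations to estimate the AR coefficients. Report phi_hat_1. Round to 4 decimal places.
\hat\phi_{1} = 0.6330

The Yule-Walker equations for an AR(p) process read, in matrix form,
  Gamma_p phi = r_p,   with   (Gamma_p)_{ij} = gamma(|i - j|),
                       (r_p)_i = gamma(i),   i,j = 1..p.
Substitute the sample gammas (Toeplitz matrix and right-hand side of size 1):
  Gamma_p = [[1.6686]]
  r_p     = [1.0562]
With p = 1 this is the single equation gamma(0) phi_1 = gamma(1):
  phi_hat_1 = gamma(1) / gamma(0) = 1.0562 / 1.6686 = 0.6330.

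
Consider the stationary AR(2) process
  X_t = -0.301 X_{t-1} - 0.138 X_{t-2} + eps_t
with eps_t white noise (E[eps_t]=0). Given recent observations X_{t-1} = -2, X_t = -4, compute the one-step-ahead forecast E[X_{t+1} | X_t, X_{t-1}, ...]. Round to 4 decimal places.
E[X_{t+1} \mid \mathcal F_t] = 1.4800

For an AR(p) model X_t = c + sum_i phi_i X_{t-i} + eps_t, the
one-step-ahead conditional mean is
  E[X_{t+1} | X_t, ...] = c + sum_i phi_i X_{t+1-i}.
Substitute known values:
  E[X_{t+1} | ...] = (-0.301) * (-4) + (-0.138) * (-2)
                   = 1.4800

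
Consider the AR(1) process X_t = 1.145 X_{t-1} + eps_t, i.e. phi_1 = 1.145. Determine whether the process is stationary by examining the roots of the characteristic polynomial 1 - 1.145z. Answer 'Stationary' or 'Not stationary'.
\text{Not stationary}

The AR(p) characteristic polynomial is P(z) = 1 - 1.145z.
Stationarity requires all roots to lie outside the unit circle, i.e. |z| > 1 for every root.
This is linear in z: 1 + (-1.145) z = 0  =>  z = -1/(-1.145) = 0.873362,  |z| = 0.873362.
Moduli of all roots: 0.8734.
All moduli strictly greater than 1? No.
Verdict: Not stationary.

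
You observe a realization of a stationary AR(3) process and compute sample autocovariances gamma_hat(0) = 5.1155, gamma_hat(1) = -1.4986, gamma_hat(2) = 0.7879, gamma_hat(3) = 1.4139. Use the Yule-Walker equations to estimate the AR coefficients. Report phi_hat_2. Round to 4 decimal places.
\hat\phi_{2} = 0.1760

The Yule-Walker equations for an AR(p) process read, in matrix form,
  Gamma_p phi = r_p,   with   (Gamma_p)_{ij} = gamma(|i - j|),
                       (r_p)_i = gamma(i),   i,j = 1..p.
Substitute the sample gammas (Toeplitz matrix and right-hand side of size 3):
  Gamma_p = [[5.1155, -1.4986, 0.7879], [-1.4986, 5.1155, -1.4986], [0.7879, -1.4986, 5.1155]]
  r_p     = [-1.4986, 0.7879, 1.4139]
Written out (R1..R3):
  (R1) 5.1155 phi_1 - 1.4986 phi_2 + 0.7879 phi_3 = -1.4986
  (R2) -1.4986 phi_1 + 5.1155 phi_2 - 1.4986 phi_3 = 0.7879
  (R3) 0.7879 phi_1 - 1.4986 phi_2 + 5.1155 phi_3 = 1.4139
Gaussian elimination:
  R2 <- R2 - (-1.4986/5.1155) R1 = R2 - (-0.292953) R1:  4.676481 phi_2 - 1.267782 phi_3 = 0.348881
  R3 <- R3 - (0.7879/5.1155) R1 = R3 - (0.154022) R1:  -1.267782 phi_2 + 4.994146 phi_3 = 1.644718
  R3 <- R3 - (-1.267782/4.676481) R2 = R3 - (-0.271098) R2:  4.650453 phi_3 = 1.739298
Back-substitution:
  phi_hat_3 = 1.739298 / 4.650453 = 0.374006
  phi_hat_2 = (0.348881 - (-1.267782)(0.374006)) / 4.676481 = 0.175995
  phi_hat_1 = (-1.4986 - (-1.4986)(0.175995) - (0.7879)(0.374006)) / 5.1155 = -0.299
So phi_hat = [-0.2990, 0.1760, 0.3740].
Therefore phi_hat_2 = 0.1760.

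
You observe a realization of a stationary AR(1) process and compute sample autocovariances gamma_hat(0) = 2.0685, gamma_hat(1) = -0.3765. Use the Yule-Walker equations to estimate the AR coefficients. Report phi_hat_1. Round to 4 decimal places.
\hat\phi_{1} = -0.1820

The Yule-Walker equations for an AR(p) process read, in matrix form,
  Gamma_p phi = r_p,   with   (Gamma_p)_{ij} = gamma(|i - j|),
                       (r_p)_i = gamma(i),   i,j = 1..p.
Substitute the sample gammas (Toeplitz matrix and right-hand side of size 1):
  Gamma_p = [[2.0685]]
  r_p     = [-0.3765]
With p = 1 this is the single equation gamma(0) phi_1 = gamma(1):
  phi_hat_1 = gamma(1) / gamma(0) = -0.3765 / 2.0685 = -0.1820.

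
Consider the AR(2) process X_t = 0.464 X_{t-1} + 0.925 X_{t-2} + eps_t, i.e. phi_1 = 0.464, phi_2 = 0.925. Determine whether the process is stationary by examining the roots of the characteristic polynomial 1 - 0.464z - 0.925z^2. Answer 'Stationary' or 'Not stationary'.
\text{Not stationary}

The AR(p) characteristic polynomial is P(z) = 1 - 0.464z - 0.925z^2.
Stationarity requires all roots to lie outside the unit circle, i.e. |z| > 1 for every root.
Set 1 + (-0.464) z + (-0.925) z^2 = 0, i.e. a z^2 + b z + c = 0 with a = -0.925, b = -0.464, c = 1.
Discriminant D = b^2 - 4ac = (-0.464)^2 - 4*(-0.925)*1 = 0.215296 - (-3.7) = 3.915296.
D >= 0, so the roots are real: z = (-b +/- sqrt(D)) / (2a) = (0.464 +/- 1.978711) / (-1.85).
  z_1 = (0.464 + 1.978711) / (-1.85) = -1.3204,   |z_1| = 1.3204.
  z_2 = (0.464 - 1.978711) / (-1.85) = 0.8188,   |z_2| = 0.8188.
Moduli of all roots: 1.3204, 0.8188.
All moduli strictly greater than 1? No.
Verdict: Not stationary.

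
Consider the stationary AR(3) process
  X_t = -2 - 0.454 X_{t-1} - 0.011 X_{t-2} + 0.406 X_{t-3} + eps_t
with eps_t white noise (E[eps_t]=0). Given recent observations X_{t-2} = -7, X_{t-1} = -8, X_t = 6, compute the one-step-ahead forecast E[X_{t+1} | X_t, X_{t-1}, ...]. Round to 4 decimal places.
E[X_{t+1} \mid \mathcal F_t] = -7.4780

For an AR(p) model X_t = c + sum_i phi_i X_{t-i} + eps_t, the
one-step-ahead conditional mean is
  E[X_{t+1} | X_t, ...] = c + sum_i phi_i X_{t+1-i}.
Substitute known values:
  E[X_{t+1} | ...] = -2 + (-0.454) * (6) + (-0.011) * (-8) + (0.406) * (-7)
                   = -7.4780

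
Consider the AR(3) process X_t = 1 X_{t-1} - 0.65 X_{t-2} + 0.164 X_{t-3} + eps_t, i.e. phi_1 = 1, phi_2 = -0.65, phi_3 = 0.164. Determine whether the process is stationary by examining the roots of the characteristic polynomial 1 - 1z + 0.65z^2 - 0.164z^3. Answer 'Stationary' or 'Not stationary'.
\text{Stationary}

The AR(p) characteristic polynomial is P(z) = 1 - 1z + 0.65z^2 - 0.164z^3.
Stationarity requires all roots to lie outside the unit circle, i.e. |z| > 1 for every root.
Degree 3: look for a simple real root z0 first, then factor out (1 - z/z0) and solve the remaining quadratic.
Testing z0 = 2.5: P(2.5) = 1 + (-1)(2.5) + (0.65)(2.5)^2 + (-0.164)(2.5)^3
  = 1 + (-2.5) + (4.0625) + (-2.5625) = 0.  So z_0 = 2.5 is a root, |z_0| = 2.5.
Divide out the factor (1 - 0.4 z) = (1 - z/z0) (since 1/z0 = 0.4):
  P(z) = (1 - 0.4 z)(1 + (-0.6) z + (0.41) z^2)
  [check: z-coef -0.6 - (0.4) = -1; z^2-coef 0.41 - (0.4)(-0.6) = 0.65; z^3-coef -(0.4)(0.41) = -0.164.]
Remaining roots from the quadratic factor 1 + (-0.6) z + (0.41) z^2:
  Set 1 + (-0.6) z + (0.41) z^2 = 0, i.e. a z^2 + b z + c = 0 with a = 0.41, b = -0.6, c = 1.
  Discriminant D = b^2 - 4ac = (-0.6)^2 - 4*(0.41)*1 = 0.36 - (1.64) = -1.28.
  D < 0, so the roots are the complex-conjugate pair z = (-b +/- i sqrt(-D)) / (2a) = 0.7317 +/- 1.3797i.
  For a conjugate pair |z|^2 = z * conj(z) = (product of roots) = c/a = 1/(0.41) = 2.439024, so |z| = sqrt(2.439024) = 1.5617 for both roots.
Moduli of all roots: 2.5000, 1.5617, 1.5617.
All moduli strictly greater than 1? Yes.
Verdict: Stationary.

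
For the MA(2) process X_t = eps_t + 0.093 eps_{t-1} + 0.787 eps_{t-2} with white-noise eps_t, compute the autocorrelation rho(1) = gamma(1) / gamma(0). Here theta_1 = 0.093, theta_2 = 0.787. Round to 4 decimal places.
\rho(1) = 0.1021

For an MA(q) process with theta_0 = 1, the autocovariance is
  gamma(k) = sigma^2 * sum_{i=0..q-k} theta_i * theta_{i+k},
and rho(k) = gamma(k) / gamma(0). Sigma^2 cancels.
  numerator   = (1)*(0.093) + (0.093)*(0.787) = 0.166191.
  denominator = (1)^2 + (0.093)^2 + (0.787)^2 = 1.628018.
  rho(1) = 0.166191 / 1.628018 = 0.1021.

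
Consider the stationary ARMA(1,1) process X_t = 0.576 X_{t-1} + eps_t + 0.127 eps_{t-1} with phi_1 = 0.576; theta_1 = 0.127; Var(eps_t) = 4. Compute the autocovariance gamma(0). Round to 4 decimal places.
\gamma(0) = 6.9583

Multiply the model equation by X_{t-k} and take expectations. With theta_0 = psi_0 = 1 and psi_j the MA(infinity) weights, this gives
  gamma(k) - sum_i phi_i gamma(k-i) = c_k,
  c_k = sigma^2 * sum_{j=k..q} theta_j psi_{j-k}   (c_k = 0 for k > q),
using gamma(-m) = gamma(m).
psi-weights needed (psi_j = theta_j + sum_i phi_i psi_{j-i}):
  psi_1 = theta_1 + phi_1 = 0.127 + (0.576) = 0.703
Right-hand sides:
  c_0 = sigma^2 (1 + theta_1 psi_1) = 4 * (1 + (0.127)(0.703)) = 4 * 1.089281 = 4.357124
  c_1 = sigma^2 theta_1 = 4 * (0.127) = 0.508
  c_2 = 0
Equations for k = 0 and k = 1 (AR order 1):
  gamma(0) = phi_1 gamma(1) + c_0
  gamma(1) = phi_1 gamma(0) + c_1
Substituting the second into the first: gamma(0) (1 - phi_1^2) = c_0 + phi_1 c_1, so
  gamma(0) = (c_0 + phi_1 c_1) / (1 - phi_1^2) = (4.357124 + (0.576)(0.508)) / (1 - (0.576)^2) = 4.649732 / 0.668224 = 6.958343.
Therefore gamma(0) = 6.9583 (to 4 decimal places).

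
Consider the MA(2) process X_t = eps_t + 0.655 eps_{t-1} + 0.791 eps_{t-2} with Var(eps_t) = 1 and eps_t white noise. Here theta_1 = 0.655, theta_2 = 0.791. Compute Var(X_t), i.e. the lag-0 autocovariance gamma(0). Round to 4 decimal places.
\gamma(0) = 2.0547

For an MA(q) process X_t = eps_t + sum_i theta_i eps_{t-i} with
Var(eps_t) = sigma^2, the variance is
  gamma(0) = sigma^2 * (1 + sum_i theta_i^2).
  sum_i theta_i^2 = (0.655)^2 + (0.791)^2 = 0.429025 + 0.625681 = 1.054706.
  gamma(0) = 1 * (1 + 1.054706) = 1 * 2.054706 = 2.054706, which rounds to 2.0547.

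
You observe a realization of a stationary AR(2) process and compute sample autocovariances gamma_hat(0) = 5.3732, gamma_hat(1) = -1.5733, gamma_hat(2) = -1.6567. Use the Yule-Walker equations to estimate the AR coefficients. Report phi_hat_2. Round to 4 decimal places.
\hat\phi_{2} = -0.4310

The Yule-Walker equations for an AR(p) process read, in matrix form,
  Gamma_p phi = r_p,   with   (Gamma_p)_{ij} = gamma(|i - j|),
                       (r_p)_i = gamma(i),   i,j = 1..p.
Substitute the sample gammas (Toeplitz matrix and right-hand side of size 2):
  Gamma_p = [[5.3732, -1.5733], [-1.5733, 5.3732]]
  r_p     = [-1.5733, -1.6567]
Written out:
  5.3732 phi_1 - 1.5733 phi_2 = -1.5733
  -1.5733 phi_1 + 5.3732 phi_2 = -1.6567
Solve by Cramer's rule:
  det = gamma(0)^2 - gamma(1)^2 = (5.3732)^2 - (-1.5733)^2 = 28.87127824 - 2.47527289 = 26.39600535
  phi_hat_1 = [gamma(1) gamma(0) - gamma(1) gamma(2)] / det = [(-1.5733)(5.3732) - (-1.5733)(-1.6567)] / 26.39600535 = -11.06014167 / 26.39600535 = -0.419
  phi_hat_2 = [gamma(0) gamma(2) - gamma(1)^2] / det = [(5.3732)(-1.6567) - (-1.5733)^2] / 26.39600535 = -11.37705333 / 26.39600535 = -0.431
So phi_hat = [-0.4190, -0.4310].
Therefore phi_hat_2 = -0.4310.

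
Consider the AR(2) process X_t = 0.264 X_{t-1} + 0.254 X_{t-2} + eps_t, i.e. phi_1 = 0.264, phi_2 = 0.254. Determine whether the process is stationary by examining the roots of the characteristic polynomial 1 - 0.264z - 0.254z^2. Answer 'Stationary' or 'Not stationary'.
\text{Stationary}

The AR(p) characteristic polynomial is P(z) = 1 - 0.264z - 0.254z^2.
Stationarity requires all roots to lie outside the unit circle, i.e. |z| > 1 for every root.
Set 1 + (-0.264) z + (-0.254) z^2 = 0, i.e. a z^2 + b z + c = 0 with a = -0.254, b = -0.264, c = 1.
Discriminant D = b^2 - 4ac = (-0.264)^2 - 4*(-0.254)*1 = 0.069696 - (-1.016) = 1.085696.
D >= 0, so the roots are real: z = (-b +/- sqrt(D)) / (2a) = (0.264 +/- 1.041967) / (-0.508).
  z_1 = (0.264 + 1.041967) / (-0.508) = -2.5708,   |z_1| = 2.5708.
  z_2 = (0.264 - 1.041967) / (-0.508) = 1.5314,   |z_2| = 1.5314.
Moduli of all roots: 2.5708, 1.5314.
All moduli strictly greater than 1? Yes.
Verdict: Stationary.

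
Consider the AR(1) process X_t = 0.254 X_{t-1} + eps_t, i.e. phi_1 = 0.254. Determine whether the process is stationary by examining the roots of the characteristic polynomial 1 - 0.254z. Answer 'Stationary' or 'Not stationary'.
\text{Stationary}

The AR(p) characteristic polynomial is P(z) = 1 - 0.254z.
Stationarity requires all roots to lie outside the unit circle, i.e. |z| > 1 for every root.
This is linear in z: 1 + (-0.254) z = 0  =>  z = -1/(-0.254) = 3.937008,  |z| = 3.937008.
Moduli of all roots: 3.9370.
All moduli strictly greater than 1? Yes.
Verdict: Stationary.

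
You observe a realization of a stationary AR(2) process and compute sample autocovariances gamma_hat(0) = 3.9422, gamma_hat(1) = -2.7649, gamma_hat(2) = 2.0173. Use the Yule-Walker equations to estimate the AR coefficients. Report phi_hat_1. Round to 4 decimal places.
\hat\phi_{1} = -0.6740

The Yule-Walker equations for an AR(p) process read, in matrix form,
  Gamma_p phi = r_p,   with   (Gamma_p)_{ij} = gamma(|i - j|),
                       (r_p)_i = gamma(i),   i,j = 1..p.
Substitute the sample gammas (Toeplitz matrix and right-hand side of size 2):
  Gamma_p = [[3.9422, -2.7649], [-2.7649, 3.9422]]
  r_p     = [-2.7649, 2.0173]
Written out:
  3.9422 phi_1 - 2.7649 phi_2 = -2.7649
  -2.7649 phi_1 + 3.9422 phi_2 = 2.0173
Solve by Cramer's rule:
  det = gamma(0)^2 - gamma(1)^2 = (3.9422)^2 - (-2.7649)^2 = 15.54094084 - 7.64467201 = 7.89626883
  phi_hat_1 = [gamma(1) gamma(0) - gamma(1) gamma(2)] / det = [(-2.7649)(3.9422) - (-2.7649)(2.0173)] / 7.89626883 = -5.32215601 / 7.89626883 = -0.674
  phi_hat_2 = [gamma(0) gamma(2) - gamma(1)^2] / det = [(3.9422)(2.0173) - (-2.7649)^2] / 7.89626883 = 0.30792805 / 7.89626883 = 0.039
So phi_hat = [-0.6740, 0.0390].
Therefore phi_hat_1 = -0.6740.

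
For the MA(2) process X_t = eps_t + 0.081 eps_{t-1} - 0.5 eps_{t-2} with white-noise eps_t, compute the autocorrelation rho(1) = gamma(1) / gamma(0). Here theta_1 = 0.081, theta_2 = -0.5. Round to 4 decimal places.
\rho(1) = 0.0322

For an MA(q) process with theta_0 = 1, the autocovariance is
  gamma(k) = sigma^2 * sum_{i=0..q-k} theta_i * theta_{i+k},
and rho(k) = gamma(k) / gamma(0). Sigma^2 cancels.
  numerator   = (1)*(0.081) + (0.081)*(-0.5) = 0.0405.
  denominator = (1)^2 + (0.081)^2 + (-0.5)^2 = 1.256561.
  rho(1) = 0.0405 / 1.256561 = 0.0322.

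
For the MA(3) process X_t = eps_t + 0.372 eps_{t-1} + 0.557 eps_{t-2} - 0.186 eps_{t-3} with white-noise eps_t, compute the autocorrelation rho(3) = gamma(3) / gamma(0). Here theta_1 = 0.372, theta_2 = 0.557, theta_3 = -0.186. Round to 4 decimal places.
\rho(3) = -0.1254

For an MA(q) process with theta_0 = 1, the autocovariance is
  gamma(k) = sigma^2 * sum_{i=0..q-k} theta_i * theta_{i+k},
and rho(k) = gamma(k) / gamma(0). Sigma^2 cancels.
  numerator   = (1)*(-0.186) = -0.186.
  denominator = (1)^2 + (0.372)^2 + (0.557)^2 + (-0.186)^2 = 1.483229.
  rho(3) = -0.186 / 1.483229 = -0.1254.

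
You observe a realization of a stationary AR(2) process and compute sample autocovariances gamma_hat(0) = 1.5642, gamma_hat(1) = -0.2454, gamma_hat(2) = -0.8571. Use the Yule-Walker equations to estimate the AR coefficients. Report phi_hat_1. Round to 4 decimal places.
\hat\phi_{1} = -0.2490

The Yule-Walker equations for an AR(p) process read, in matrix form,
  Gamma_p phi = r_p,   with   (Gamma_p)_{ij} = gamma(|i - j|),
                       (r_p)_i = gamma(i),   i,j = 1..p.
Substitute the sample gammas (Toeplitz matrix and right-hand side of size 2):
  Gamma_p = [[1.5642, -0.2454], [-0.2454, 1.5642]]
  r_p     = [-0.2454, -0.8571]
Written out:
  1.5642 phi_1 - 0.2454 phi_2 = -0.2454
  -0.2454 phi_1 + 1.5642 phi_2 = -0.8571
Solve by Cramer's rule:
  det = gamma(0)^2 - gamma(1)^2 = (1.5642)^2 - (-0.2454)^2 = 2.44672164 - 0.06022116 = 2.38650048
  phi_hat_1 = [gamma(1) gamma(0) - gamma(1) gamma(2)] / det = [(-0.2454)(1.5642) - (-0.2454)(-0.8571)] / 2.38650048 = -0.59418702 / 2.38650048 = -0.249
  phi_hat_2 = [gamma(0) gamma(2) - gamma(1)^2] / det = [(1.5642)(-0.8571) - (-0.2454)^2] / 2.38650048 = -1.40089698 / 2.38650048 = -0.587
So phi_hat = [-0.2490, -0.5870].
Therefore phi_hat_1 = -0.2490.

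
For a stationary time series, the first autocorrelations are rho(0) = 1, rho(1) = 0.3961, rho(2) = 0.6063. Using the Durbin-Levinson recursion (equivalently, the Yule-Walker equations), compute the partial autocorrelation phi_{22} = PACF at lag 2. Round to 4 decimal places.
\phi_{22} = 0.5330

The PACF at lag k is phi_{kk}, the last component of the solution
to the Yule-Walker system G_k phi = r_k where
  (G_k)_{ij} = rho(|i - j|), (r_k)_i = rho(i), i,j = 1..k.
Equivalently, Durbin-Levinson gives phi_{kk} iteratively:
  phi_{11} = rho(1)
  phi_{kk} = [rho(k) - sum_{j=1..k-1} phi_{k-1,j} rho(k-j)]
            / [1 - sum_{j=1..k-1} phi_{k-1,j} rho(j)],
  phi_{k,j} = phi_{k-1,j} - phi_{kk} phi_{k-1,k-j},  j = 1..k-1.
Step k = 1:
  phi_11 = rho(1) = 0.3961.
Step k = 2:
  phi_22 = [rho(2) - phi_11 rho(1)] / [1 - phi_11 rho(1)] = [0.6063 - (0.3961)(0.3961)] / [1 - (0.3961)(0.3961)]
         = 0.44940479 / 0.84310479 = 0.533.
Therefore phi_{22} = 0.5330.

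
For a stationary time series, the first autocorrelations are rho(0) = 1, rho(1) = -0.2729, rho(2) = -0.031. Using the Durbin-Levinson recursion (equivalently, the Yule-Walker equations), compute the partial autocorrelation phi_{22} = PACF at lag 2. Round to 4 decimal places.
\phi_{22} = -0.1140

The PACF at lag k is phi_{kk}, the last component of the solution
to the Yule-Walker system G_k phi = r_k where
  (G_k)_{ij} = rho(|i - j|), (r_k)_i = rho(i), i,j = 1..k.
Equivalently, Durbin-Levinson gives phi_{kk} iteratively:
  phi_{11} = rho(1)
  phi_{kk} = [rho(k) - sum_{j=1..k-1} phi_{k-1,j} rho(k-j)]
            / [1 - sum_{j=1..k-1} phi_{k-1,j} rho(j)],
  phi_{k,j} = phi_{k-1,j} - phi_{kk} phi_{k-1,k-j},  j = 1..k-1.
Step k = 1:
  phi_11 = rho(1) = -0.2729.
Step k = 2:
  phi_22 = [rho(2) - phi_11 rho(1)] / [1 - phi_11 rho(1)] = [-0.031 - (-0.2729)(-0.2729)] / [1 - (-0.2729)(-0.2729)]
         = -0.10547441 / 0.92552559 = -0.114.
Therefore phi_{22} = -0.1140.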